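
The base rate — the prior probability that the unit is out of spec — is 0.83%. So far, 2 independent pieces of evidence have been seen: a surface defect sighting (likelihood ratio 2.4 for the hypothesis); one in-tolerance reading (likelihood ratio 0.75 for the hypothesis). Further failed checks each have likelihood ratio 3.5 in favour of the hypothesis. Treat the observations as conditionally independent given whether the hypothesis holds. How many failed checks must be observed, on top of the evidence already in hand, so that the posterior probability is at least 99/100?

8

Prior odds = 0.0083/0.9917 = 83/9917.
Combined Bayes factor of the evidence already in hand = 2.4 × 0.75 = 1.8.
Odds after that evidence = (83/9917) × 1.8 = 747/49585.
Target odds = 0.99/0.01 = 99.
Need 3.5ⁿ ≥ 99 ÷ (747/49585) = 545435/83.
3.5⁷ = 823543/128 falls short of 545435/83 but 3.5⁸ = 5764801/256 reaches it, so n = 8.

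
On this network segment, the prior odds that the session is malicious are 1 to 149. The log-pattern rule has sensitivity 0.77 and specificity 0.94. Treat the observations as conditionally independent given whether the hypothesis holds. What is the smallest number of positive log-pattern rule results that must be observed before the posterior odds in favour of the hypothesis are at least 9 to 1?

Prior odds = 1/149.
False-positive rate = 1 − 0.94 = 0.06; likelihood ratio of a positive = 0.77/0.06 = 77/6.
Target odds = 9.
Need (1/149) × (77/6)ⁿ ≥ 9, i.e. (77/6)ⁿ ≥ 1341.
(77/6)² = 5929/36 falls short of 1341 but (77/6)³ = 456533/216 reaches it, so n = 3.

3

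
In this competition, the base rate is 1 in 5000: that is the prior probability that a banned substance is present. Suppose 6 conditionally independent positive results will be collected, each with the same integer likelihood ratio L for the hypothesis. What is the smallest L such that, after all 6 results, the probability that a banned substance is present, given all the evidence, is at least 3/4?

Prior odds = 0.0002/0.9998 = 1/4999.
Target odds = 0.75/0.25 = 3.
Need L⁶ ≥ 3 ÷ (1/4999) = 14997.
4⁶ = 4096 < 14997 ≤ 15625 = 5⁶, so L = 5.

5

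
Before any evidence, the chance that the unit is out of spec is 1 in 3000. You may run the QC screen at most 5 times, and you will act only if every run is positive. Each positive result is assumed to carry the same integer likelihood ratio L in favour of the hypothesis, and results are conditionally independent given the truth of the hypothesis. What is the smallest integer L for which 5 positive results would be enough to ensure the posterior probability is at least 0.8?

7

Prior odds = (1/3000)/(2999/3000) = 1/2999.
Target odds = 0.8/0.2 = 4.
Need L⁵ ≥ 4 ÷ (1/2999) = 11996.
6⁵ = 7776 < 11996 ≤ 16807 = 7⁵, so L = 7.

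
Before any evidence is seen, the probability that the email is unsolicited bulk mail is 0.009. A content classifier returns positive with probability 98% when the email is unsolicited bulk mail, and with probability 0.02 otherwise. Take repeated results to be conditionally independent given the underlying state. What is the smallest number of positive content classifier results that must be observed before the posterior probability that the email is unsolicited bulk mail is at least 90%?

Prior odds: 0.009 ÷ 0.991 = 9/991.
Likelihood ratio of a positive result = 0.98/0.02 = 49.
Target posterior odds = 0.9/0.1 = 9.
Need (9/991) × 49ⁿ ≥ 9, i.e. 49ⁿ ≥ 991.
49¹ = 49 falls short of 991 but 49² = 2401 reaches it, so n = 2.

2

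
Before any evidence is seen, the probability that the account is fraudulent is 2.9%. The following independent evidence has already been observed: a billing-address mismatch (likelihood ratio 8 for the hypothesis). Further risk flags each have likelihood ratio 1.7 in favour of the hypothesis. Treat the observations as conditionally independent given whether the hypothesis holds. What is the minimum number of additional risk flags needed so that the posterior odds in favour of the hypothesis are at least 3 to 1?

5

Prior odds = 0.029/0.971 = 29/971.
Bayes factor of the evidence already in hand = 8.
Odds after that evidence = (29/971) × 8 = 232/971.
Target odds = 3.
Need 1.7ⁿ ≥ 3 ÷ (232/971) = 2913/232.
1.7⁴ = 8.3521 falls short of 2913/232 but 1.7⁵ = 1419857/100000 reaches it, so n = 5.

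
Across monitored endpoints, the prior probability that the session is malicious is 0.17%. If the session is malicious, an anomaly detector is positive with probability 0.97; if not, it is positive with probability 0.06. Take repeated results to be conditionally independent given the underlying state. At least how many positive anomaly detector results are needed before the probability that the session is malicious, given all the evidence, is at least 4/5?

3

Prior odds = 0.0017/0.9983 = 17/9983.
Likelihood ratio of a positive = 0.97/0.06 = 97/6.
Target odds: 0.8 ÷ 0.2 = 4.
Require (97/6)ⁿ ≥ 4 ÷ (17/9983) = 39932/17.
(97/6)² = 9409/36 falls short of 39932/17 but (97/6)³ = 912673/216 reaches it, so n = 3.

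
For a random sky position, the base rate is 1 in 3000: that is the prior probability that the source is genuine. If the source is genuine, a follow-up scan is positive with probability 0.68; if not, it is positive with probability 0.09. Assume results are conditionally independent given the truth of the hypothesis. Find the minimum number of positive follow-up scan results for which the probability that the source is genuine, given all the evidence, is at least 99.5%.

7

Prior odds: (1/3000) ÷ (2999/3000) = 1/2999.
Likelihood ratio of a positive = 0.68/0.09 = 68/9.
Target posterior odds = 0.995/0.005 = 199.
Require (68/9)ⁿ ≥ 199 ÷ (1/2999) = 596801.
(68/9)⁶ ≈186037 falls short of 596801 but (68/9)⁷ ≈1.40561e+06 reaches it, so n = 7.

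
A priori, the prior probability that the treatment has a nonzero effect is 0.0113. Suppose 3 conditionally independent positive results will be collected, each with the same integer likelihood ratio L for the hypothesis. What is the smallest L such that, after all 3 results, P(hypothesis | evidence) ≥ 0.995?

26

Prior odds = 0.0113/0.9887 = 113/9887.
Target odds = 0.995/0.005 = 199.
Need L³ ≥ 199 ÷ (113/9887) = 1967513/113.
25³ = 15625 < 1967513/113 ≤ 17576 = 26³, so L = 26.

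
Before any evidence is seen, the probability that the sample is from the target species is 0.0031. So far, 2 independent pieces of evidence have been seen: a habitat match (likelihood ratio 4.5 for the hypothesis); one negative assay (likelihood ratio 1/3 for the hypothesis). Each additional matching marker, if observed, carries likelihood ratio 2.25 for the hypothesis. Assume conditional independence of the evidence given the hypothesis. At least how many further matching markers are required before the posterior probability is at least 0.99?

13

Prior odds = 0.0031/0.9969 = 31/9969.
Combined Bayes factor of the evidence already in hand = 4.5 × (1/3) = 1.5.
Odds after that evidence = (31/9969) × 1.5 = 31/6646.
Target odds = 0.99/0.01 = 99.
Need 2.25ⁿ ≥ 99 ÷ (31/6646) = 657954/31.
2.25¹² ≈16834.1 falls short of 657954/31 but 2.25¹³ ≈37876.8 reaches it, so n = 13.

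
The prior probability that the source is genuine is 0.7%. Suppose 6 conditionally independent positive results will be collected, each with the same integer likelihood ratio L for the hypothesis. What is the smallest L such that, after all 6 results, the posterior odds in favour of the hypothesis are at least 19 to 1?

Prior odds = 0.007/0.993 = 7/993.
Target odds = 19.
Need L⁶ ≥ 19 ÷ (7/993) = 18867/7.
3⁶ = 729 < 18867/7 ≤ 4096 = 4⁶, so L = 4.

4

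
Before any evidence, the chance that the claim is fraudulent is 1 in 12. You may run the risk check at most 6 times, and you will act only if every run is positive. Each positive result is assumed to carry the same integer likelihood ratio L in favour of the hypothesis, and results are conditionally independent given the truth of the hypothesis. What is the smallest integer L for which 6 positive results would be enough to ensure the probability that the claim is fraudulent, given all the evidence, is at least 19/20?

3

Prior odds = (1/12)/(11/12) = 1/11.
Target odds = 0.95/0.05 = 19.
Need L⁶ ≥ 19 ÷ (1/11) = 209.
2⁶ = 64 < 209 ≤ 729 = 3⁶, so L = 3.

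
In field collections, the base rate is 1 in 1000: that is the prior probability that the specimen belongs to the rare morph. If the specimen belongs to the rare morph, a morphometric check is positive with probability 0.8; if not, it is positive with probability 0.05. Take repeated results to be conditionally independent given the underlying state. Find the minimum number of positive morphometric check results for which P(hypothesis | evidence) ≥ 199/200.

5

Prior odds = 0.001/0.999 = 1/999.
Likelihood ratio of a positive = 0.8/0.05 = 16.
Target posterior odds = 0.995/0.005 = 199.
Need (1/999) × 16ⁿ ≥ 199, i.e. 16ⁿ ≥ 198801.
16⁴ = 65536 falls short of 198801 but 16⁵ = 1048576 reaches it, so n = 5.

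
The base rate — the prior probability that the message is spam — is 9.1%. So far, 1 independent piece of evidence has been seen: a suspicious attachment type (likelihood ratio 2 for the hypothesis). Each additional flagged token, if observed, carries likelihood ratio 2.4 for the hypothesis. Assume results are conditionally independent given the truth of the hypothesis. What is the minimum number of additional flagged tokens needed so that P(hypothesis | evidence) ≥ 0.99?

8

Prior odds = 0.091/0.909 = 91/909.
Bayes factor of the evidence already in hand = 2.
Odds after that evidence = (91/909) × 2 = 182/909.
Target odds = 0.99/0.01 = 99.
Need 2.4ⁿ ≥ 99 ÷ (182/909) = 89991/182.
2.4⁷ = 35831808/78125 falls short of 89991/182 but 2.4⁸ = 429981696/390625 reaches it, so n = 8.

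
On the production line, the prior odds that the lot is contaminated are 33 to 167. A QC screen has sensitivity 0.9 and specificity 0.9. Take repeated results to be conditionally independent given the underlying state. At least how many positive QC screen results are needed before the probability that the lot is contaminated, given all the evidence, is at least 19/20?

3

Prior odds = 33/167.
False-positive rate = 1 − 0.9 = 0.1; likelihood ratio of a positive = 0.9/0.1 = 9.
Target odds: 0.95 ÷ 0.05 = 19.
Require 9ⁿ ≥ 19 ÷ (33/167) = 3173/33.
9² = 81 falls short of 3173/33 but 9³ = 729 reaches it, so n = 3.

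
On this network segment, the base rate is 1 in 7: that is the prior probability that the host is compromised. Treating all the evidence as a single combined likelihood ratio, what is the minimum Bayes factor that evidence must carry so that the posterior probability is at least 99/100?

Prior odds = (1/7)/(6/7) = 1/6.
Target odds = 0.99/0.01 = 99.
Required Bayes factor = 99 ÷ (1/6) = 594.

594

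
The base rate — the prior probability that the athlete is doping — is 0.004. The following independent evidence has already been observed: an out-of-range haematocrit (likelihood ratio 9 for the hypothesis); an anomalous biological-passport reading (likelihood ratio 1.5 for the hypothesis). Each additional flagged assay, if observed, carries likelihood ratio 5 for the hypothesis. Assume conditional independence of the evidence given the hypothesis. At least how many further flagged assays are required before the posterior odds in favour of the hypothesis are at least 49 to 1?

Prior odds = 0.004/0.996 = 1/249.
Combined Bayes factor of the evidence already in hand = 9 × 1.5 = 13.5.
Odds after that evidence = (1/249) × 13.5 = 9/166.
Target odds = 49.
Need 5ⁿ ≥ 49 ÷ (9/166) = 8134/9.
5⁴ = 625 falls short of 8134/9 but 5⁵ = 3125 reaches it, so n = 5.

5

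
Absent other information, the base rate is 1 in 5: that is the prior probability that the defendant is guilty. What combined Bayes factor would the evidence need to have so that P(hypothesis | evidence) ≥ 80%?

Prior odds = 0.2/0.8 = 0.25.
Target odds = 0.8/0.2 = 4.
Required Bayes factor = 4 ÷ 0.25 = 16.

16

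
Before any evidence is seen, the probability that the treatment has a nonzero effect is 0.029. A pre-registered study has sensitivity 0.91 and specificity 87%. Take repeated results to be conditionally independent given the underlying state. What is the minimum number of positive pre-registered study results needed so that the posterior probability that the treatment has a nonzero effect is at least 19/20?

Prior odds = 0.029/0.971 = 29/971.
False-positive rate = 1 − 0.87 = 0.13; likelihood ratio of a positive = 0.91/0.13 = 7.
Target odds: 0.95 ÷ 0.05 = 19.
Require 7ⁿ ≥ 19 ÷ (29/971) = 18449/29.
7³ = 343 falls short of 18449/29 but 7⁴ = 2401 reaches it, so n = 4.

4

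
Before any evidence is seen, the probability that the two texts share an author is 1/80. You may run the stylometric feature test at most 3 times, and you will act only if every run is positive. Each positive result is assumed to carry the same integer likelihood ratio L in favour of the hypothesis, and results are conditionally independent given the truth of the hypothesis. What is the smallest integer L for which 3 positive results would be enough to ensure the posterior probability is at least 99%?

Prior odds = 0.0125/0.9875 = 1/79.
Target odds = 0.99/0.01 = 99.
Need L³ ≥ 99 ÷ (1/79) = 7821.
19³ = 6859 < 7821 ≤ 8000 = 20³, so L = 20.

20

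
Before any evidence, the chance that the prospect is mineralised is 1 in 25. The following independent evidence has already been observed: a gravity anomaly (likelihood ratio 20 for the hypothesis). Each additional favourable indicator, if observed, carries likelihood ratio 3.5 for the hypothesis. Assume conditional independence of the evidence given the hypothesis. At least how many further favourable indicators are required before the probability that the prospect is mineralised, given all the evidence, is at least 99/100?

Prior odds = 0.04/0.96 = 1/24.
Bayes factor of the evidence already in hand = 20.
Odds after that evidence = (1/24) × 20 = 5/6.
Target odds = 0.99/0.01 = 99.
Need 3.5ⁿ ≥ 99 ÷ (5/6) = 118.8.
3.5³ = 42.875 falls short of 118.8 but 3.5⁴ = 150.0625 reaches it, so n = 4.

4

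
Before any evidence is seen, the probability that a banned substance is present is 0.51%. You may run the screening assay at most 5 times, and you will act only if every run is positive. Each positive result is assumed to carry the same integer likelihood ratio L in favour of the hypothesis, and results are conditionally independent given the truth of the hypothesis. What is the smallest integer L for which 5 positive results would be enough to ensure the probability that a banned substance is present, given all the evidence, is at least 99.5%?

Prior odds = 0.0051/0.9949 = 51/9949.
Target odds = 0.995/0.005 = 199.
Need L⁵ ≥ 199 ÷ (51/9949) = 1979851/51.
8⁵ = 32768 < 1979851/51 ≤ 59049 = 9⁵, so L = 9.

9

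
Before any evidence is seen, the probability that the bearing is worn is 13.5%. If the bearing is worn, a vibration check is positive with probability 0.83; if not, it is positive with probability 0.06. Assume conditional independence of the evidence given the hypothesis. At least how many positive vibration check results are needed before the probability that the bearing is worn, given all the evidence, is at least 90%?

Prior odds: 0.135 ÷ 0.865 = 27/173.
Likelihood ratio of a positive = 0.83/0.06 = 83/6.
Target posterior odds = 0.9/0.1 = 9.
Need (27/173) × (83/6)ⁿ ≥ 9, i.e. (83/6)ⁿ ≥ 173/3.
(83/6)¹ = 83/6 falls short of 173/3 but (83/6)² = 6889/36 reaches it, so n = 2.

2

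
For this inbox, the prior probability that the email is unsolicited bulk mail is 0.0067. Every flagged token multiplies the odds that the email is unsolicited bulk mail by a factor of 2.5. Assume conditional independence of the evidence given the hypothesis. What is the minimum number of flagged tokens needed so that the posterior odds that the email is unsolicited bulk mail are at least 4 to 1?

7

Prior odds: 0.0067 ÷ 0.9933 = 67/9933.
Likelihood ratio per flagged token = 2.5.
Target odds = 4.
Require 2.5ⁿ ≥ 4 ÷ (67/9933) = 39732/67.
2.5⁶ = 244.140625 falls short of 39732/67 but 2.5⁷ = 610.3515625 reaches it, so n = 7.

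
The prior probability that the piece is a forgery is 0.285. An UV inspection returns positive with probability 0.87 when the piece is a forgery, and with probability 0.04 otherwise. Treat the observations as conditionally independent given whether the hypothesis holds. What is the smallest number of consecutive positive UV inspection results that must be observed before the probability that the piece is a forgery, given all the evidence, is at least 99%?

Prior odds = 0.285/0.715 = 57/143.
Likelihood ratio of a positive result = 0.87/0.04 = 21.75.
Target posterior odds = 0.99/0.01 = 99.
Require 21.75ⁿ ≥ 99 ÷ (57/143) = 4719/19.
21.75¹ = 21.75 falls short of 4719/19 but 21.75² = 473.0625 reaches it, so n = 2.

2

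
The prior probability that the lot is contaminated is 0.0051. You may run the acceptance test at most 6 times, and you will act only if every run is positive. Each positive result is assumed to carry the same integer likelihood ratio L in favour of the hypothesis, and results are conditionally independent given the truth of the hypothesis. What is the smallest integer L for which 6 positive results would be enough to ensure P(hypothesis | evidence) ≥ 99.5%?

Prior odds = 0.0051/0.9949 = 51/9949.
Target odds = 0.995/0.005 = 199.
Need L⁶ ≥ 199 ÷ (51/9949) = 1979851/51.
5⁶ = 15625 < 1979851/51 ≤ 46656 = 6⁶, so L = 6.

6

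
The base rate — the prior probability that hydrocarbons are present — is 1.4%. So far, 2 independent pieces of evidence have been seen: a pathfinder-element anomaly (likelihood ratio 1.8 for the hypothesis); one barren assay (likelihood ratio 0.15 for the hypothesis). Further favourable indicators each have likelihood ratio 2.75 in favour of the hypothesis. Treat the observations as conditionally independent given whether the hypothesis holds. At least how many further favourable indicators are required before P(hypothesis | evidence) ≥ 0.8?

Prior odds = 0.014/0.986 = 7/493.
Combined Bayes factor of the evidence already in hand = 1.8 × 0.15 = 0.27.
Odds after that evidence = (7/493) × 0.27 = 189/49300.
Target odds = 0.8/0.2 = 4.
Need 2.75ⁿ ≥ 4 ÷ (189/49300) = 197200/189.
2.75⁶ = 1771561/4096 falls short of 197200/189 but 2.75⁷ = 19487171/16384 reaches it, so n = 7.

7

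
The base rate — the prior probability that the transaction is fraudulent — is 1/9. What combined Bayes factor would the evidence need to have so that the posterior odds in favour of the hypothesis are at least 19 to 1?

Prior odds = (1/9)/(8/9) = 0.125.
Target odds = 19.
Required Bayes factor = 19 ÷ 0.125 = 152.

152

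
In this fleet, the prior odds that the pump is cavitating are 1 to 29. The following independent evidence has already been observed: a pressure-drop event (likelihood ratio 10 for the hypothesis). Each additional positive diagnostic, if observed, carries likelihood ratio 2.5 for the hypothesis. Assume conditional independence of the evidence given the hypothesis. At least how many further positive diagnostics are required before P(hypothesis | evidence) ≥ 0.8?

Prior odds = 1/29.
Bayes factor of the evidence already in hand = 10.
Odds after that evidence = (1/29) × 10 = 10/29.
Target odds = 0.8/0.2 = 4.
Need 2.5ⁿ ≥ 4 ÷ (10/29) = 11.6.
2.5² = 6.25 falls short of 11.6 but 2.5³ = 15.625 reaches it, so n = 3.

3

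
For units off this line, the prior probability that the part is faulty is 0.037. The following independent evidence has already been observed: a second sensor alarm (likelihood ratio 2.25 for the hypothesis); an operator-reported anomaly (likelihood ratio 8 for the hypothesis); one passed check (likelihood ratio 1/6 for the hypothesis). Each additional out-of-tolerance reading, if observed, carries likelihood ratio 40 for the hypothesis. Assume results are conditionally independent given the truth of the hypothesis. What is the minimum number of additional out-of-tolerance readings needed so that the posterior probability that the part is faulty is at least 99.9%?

Prior odds = 0.037/0.963 = 37/963.
Combined Bayes factor of the evidence already in hand = 2.25 × 8 × (1/6) = 3.
Odds after that evidence = (37/963) × 3 = 37/321.
Target odds = 0.999/0.001 = 999.
Need 40ⁿ ≥ 999 ÷ (37/321) = 8667.
40² = 1600 falls short of 8667 but 40³ = 64000 reaches it, so n = 3.

3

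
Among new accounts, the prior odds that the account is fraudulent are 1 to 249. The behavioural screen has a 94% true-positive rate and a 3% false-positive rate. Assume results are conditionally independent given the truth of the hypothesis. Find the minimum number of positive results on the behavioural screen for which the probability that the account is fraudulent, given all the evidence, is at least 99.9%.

4

Prior odds = 1/249.
Likelihood ratio of a positive result = 0.94/0.03 = 94/3.
Target posterior odds = 0.999/0.001 = 999.
Require (94/3)ⁿ ≥ 999 ÷ (1/249) = 248751.
(94/3)³ = 830584/27 falls short of 248751 but (94/3)⁴ = 78074896/81 reaches it, so n = 4.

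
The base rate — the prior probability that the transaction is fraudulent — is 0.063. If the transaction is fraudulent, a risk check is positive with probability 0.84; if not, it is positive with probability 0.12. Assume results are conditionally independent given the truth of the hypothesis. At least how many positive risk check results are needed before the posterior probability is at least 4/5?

Prior odds = 0.063/0.937 = 63/937.
Likelihood ratio of a positive = 0.84/0.12 = 7.
Target odds: 0.8 ÷ 0.2 = 4.
Need (63/937) × 7ⁿ ≥ 4, i.e. 7ⁿ ≥ 3748/63.
7² = 49 falls short of 3748/63 but 7³ = 343 reaches it, so n = 3.

3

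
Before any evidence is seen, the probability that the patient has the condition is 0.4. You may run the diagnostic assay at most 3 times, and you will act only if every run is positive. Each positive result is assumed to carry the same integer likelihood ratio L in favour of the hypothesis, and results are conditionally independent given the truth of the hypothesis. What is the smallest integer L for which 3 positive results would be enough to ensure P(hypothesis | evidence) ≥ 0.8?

Prior odds = 0.4/0.6 = 2/3.
Target odds = 0.8/0.2 = 4.
Need L³ ≥ 4 ÷ (2/3) = 6.
1³ = 1 < 6 ≤ 8 = 2³, so L = 2.

2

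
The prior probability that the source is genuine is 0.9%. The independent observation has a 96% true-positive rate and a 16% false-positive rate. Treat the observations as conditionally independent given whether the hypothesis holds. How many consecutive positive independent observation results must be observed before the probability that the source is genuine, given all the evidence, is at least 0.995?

6

Prior odds: 0.009 ÷ 0.991 = 9/991.
Likelihood ratio of a positive result = 0.96/0.16 = 6.
Target posterior odds = 0.995/0.005 = 199.
Require 6ⁿ ≥ 199 ÷ (9/991) = 197209/9.
6⁵ = 7776 falls short of 197209/9 but 6⁶ = 46656 reaches it, so n = 6.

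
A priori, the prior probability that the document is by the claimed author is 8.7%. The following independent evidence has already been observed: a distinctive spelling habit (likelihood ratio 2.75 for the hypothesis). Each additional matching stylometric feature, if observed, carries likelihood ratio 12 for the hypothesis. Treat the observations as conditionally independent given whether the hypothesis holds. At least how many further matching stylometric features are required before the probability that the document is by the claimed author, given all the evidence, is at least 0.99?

Prior odds = 0.087/0.913 = 87/913.
Bayes factor of the evidence already in hand = 2.75.
Odds after that evidence = (87/913) × 2.75 = 87/332.
Target odds = 0.99/0.01 = 99.
Need 12ⁿ ≥ 99 ÷ (87/332) = 10956/29.
12² = 144 falls short of 10956/29 but 12³ = 1728 reaches it, so n = 3.

3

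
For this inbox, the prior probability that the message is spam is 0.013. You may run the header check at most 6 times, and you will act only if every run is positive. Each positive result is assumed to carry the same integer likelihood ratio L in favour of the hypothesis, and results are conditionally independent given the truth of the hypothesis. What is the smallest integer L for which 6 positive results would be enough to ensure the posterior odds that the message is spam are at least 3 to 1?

3

Prior odds = 0.013/0.987 = 13/987.
Target odds = 3.
Need L⁶ ≥ 3 ÷ (13/987) = 2961/13.
2⁶ = 64 < 2961/13 ≤ 729 = 3⁶, so L = 3.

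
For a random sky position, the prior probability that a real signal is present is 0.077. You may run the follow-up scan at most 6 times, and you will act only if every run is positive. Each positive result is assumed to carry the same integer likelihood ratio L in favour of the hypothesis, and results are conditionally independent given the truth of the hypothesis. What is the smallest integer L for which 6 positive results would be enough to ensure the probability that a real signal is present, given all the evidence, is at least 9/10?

3

Prior odds = 0.077/0.923 = 77/923.
Target odds = 0.9/0.1 = 9.
Need L⁶ ≥ 9 ÷ (77/923) = 8307/77.
2⁶ = 64 < 8307/77 ≤ 729 = 3⁶, so L = 3.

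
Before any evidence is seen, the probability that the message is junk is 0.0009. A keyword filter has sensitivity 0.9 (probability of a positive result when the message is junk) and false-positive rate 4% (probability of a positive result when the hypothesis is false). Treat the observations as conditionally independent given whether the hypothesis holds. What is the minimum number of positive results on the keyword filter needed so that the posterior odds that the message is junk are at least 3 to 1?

3

Prior odds = 0.0009/0.9991 = 9/9991.
Likelihood ratio of a positive result = 0.9/0.04 = 22.5.
Target odds = 3.
Need (9/9991) × 22.5ⁿ ≥ 3, i.e. 22.5ⁿ ≥ 9991/3.
22.5² = 506.25 falls short of 9991/3 but 22.5³ = 11390.625 reaches it, so n = 3.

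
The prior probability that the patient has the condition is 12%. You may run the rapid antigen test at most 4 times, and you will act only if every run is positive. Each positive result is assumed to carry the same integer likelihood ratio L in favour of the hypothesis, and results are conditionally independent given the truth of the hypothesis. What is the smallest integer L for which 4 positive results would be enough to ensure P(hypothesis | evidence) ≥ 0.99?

Prior odds = 0.12/0.88 = 3/22.
Target odds = 0.99/0.01 = 99.
Need L⁴ ≥ 99 ÷ (3/22) = 726.
5⁴ = 625 < 726 ≤ 1296 = 6⁴, so L = 6.

6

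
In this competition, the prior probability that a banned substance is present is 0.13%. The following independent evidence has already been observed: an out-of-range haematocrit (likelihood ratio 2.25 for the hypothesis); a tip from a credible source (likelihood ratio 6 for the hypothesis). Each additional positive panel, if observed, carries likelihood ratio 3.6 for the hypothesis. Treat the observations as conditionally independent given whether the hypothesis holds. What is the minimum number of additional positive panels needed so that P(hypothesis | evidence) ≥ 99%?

7

Prior odds = 0.0013/0.9987 = 13/9987.
Combined Bayes factor of the evidence already in hand = 2.25 × 6 = 13.5.
Odds after that evidence = (13/9987) × 13.5 = 117/6658.
Target odds = 0.99/0.01 = 99.
Need 3.6ⁿ ≥ 99 ÷ (117/6658) = 73238/13.
3.6⁶ = 34012224/15625 falls short of 73238/13 but 3.6⁷ = 612220032/78125 reaches it, so n = 7.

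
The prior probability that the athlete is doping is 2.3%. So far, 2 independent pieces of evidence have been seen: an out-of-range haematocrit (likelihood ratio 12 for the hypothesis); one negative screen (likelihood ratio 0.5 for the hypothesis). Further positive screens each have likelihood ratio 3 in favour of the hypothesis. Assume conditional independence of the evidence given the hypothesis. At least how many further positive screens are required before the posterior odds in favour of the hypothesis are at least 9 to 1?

Prior odds = 0.023/0.977 = 23/977.
Combined Bayes factor of the evidence already in hand = 12 × 0.5 = 6.
Odds after that evidence = (23/977) × 6 = 138/977.
Target odds = 9.
Need 3ⁿ ≥ 9 ÷ (138/977) = 2931/46.
3³ = 27 falls short of 2931/46 but 3⁴ = 81 reaches it, so n = 4.

4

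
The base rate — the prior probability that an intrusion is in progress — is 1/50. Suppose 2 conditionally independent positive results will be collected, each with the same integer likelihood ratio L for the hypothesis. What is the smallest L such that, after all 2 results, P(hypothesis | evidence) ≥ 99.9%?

Prior odds = 0.02/0.98 = 1/49.
Target odds = 0.999/0.001 = 999.
Need L² ≥ 999 ÷ (1/49) = 48951.
221² = 48841 < 48951 ≤ 49284 = 222², so L = 222.

222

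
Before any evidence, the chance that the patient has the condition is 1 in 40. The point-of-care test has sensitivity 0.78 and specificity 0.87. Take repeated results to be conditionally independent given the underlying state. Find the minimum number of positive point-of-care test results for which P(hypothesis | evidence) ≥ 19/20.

Prior odds = 0.025/0.975 = 1/39.
False-positive rate = 1 − 0.87 = 0.13; likelihood ratio of a positive = 0.78/0.13 = 6.
Target odds: 0.95 ÷ 0.05 = 19.
Require 6ⁿ ≥ 19 ÷ (1/39) = 741.
6³ = 216 falls short of 741 but 6⁴ = 1296 reaches it, so n = 4.

4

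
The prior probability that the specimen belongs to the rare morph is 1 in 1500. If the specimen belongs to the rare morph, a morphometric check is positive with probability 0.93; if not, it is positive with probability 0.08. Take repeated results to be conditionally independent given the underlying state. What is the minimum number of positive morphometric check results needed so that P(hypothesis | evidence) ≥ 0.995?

6

Prior odds: (1/1500) ÷ (1499/1500) = 1/1499.
Likelihood ratio of a positive = 0.93/0.08 = 11.625.
Target posterior odds = 0.995/0.005 = 199.
Require 11.625ⁿ ≥ 199 ÷ (1/1499) = 298301.
11.625⁵ ≈212307 falls short of 298301 but 11.625⁶ ≈2.46807e+06 reaches it, so n = 6.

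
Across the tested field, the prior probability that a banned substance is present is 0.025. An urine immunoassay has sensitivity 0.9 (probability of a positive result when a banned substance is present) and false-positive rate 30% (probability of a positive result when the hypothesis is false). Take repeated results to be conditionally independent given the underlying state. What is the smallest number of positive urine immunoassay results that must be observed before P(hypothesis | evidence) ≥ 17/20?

Prior odds = 0.025/0.975 = 1/39.
Likelihood ratio of a positive result = 0.9/0.3 = 3.
Target odds: 0.85 ÷ 0.15 = 17/3.
Need (1/39) × 3ⁿ ≥ 17/3, i.e. 3ⁿ ≥ 221.
3⁴ = 81 falls short of 221 but 3⁵ = 243 reaches it, so n = 5.

5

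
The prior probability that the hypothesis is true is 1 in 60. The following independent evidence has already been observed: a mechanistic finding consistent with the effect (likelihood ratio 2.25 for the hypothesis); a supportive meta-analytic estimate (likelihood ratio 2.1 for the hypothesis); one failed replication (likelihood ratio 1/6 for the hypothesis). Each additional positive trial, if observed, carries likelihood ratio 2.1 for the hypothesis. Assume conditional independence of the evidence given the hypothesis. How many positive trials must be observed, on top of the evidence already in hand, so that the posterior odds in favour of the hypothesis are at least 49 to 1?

12

Prior odds = (1/60)/(59/60) = 1/59.
Combined Bayes factor of the evidence already in hand = 2.25 × 2.1 × (1/6) = 0.7875.
Odds after that evidence = (1/59) × 0.7875 = 63/4720.
Target odds = 49.
Need 2.1ⁿ ≥ 49 ÷ (63/4720) = 33040/9.
2.1¹¹ ≈3502.78 falls short of 33040/9 but 2.1¹² ≈7355.83 reaches it, so n = 12.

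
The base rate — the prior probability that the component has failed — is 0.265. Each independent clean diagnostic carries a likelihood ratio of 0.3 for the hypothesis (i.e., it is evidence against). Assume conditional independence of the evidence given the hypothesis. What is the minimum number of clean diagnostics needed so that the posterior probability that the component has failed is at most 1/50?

3

Prior odds: 0.265 ÷ 0.735 = 53/147.
Likelihood ratio per clean diagnostic = 0.3.
Target odds: 0.02 ÷ 0.98 = 1/49.
Need (53/147) × 0.3ⁿ ≤ 1/49, i.e. 0.3ⁿ ≤ 3/53.
0.3² = 0.09 is still above 3/53 but 0.3³ = 0.027 is at or below it, so n = 3.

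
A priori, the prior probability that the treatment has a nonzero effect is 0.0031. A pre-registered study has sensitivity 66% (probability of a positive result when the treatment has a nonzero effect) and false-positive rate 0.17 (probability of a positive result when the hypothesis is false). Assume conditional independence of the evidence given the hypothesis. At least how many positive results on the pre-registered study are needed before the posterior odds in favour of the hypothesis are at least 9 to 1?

6

Prior odds: 0.0031 ÷ 0.9969 = 31/9969.
Likelihood ratio of a positive result = 0.66/0.17 = 66/17.
Target odds = 9.
Require (66/17)ⁿ ≥ 9 ÷ (31/9969) = 89721/31.
(66/17)⁵ ≈882.013 falls short of 89721/31 but (66/17)⁶ ≈3424.29 reaches it, so n = 6.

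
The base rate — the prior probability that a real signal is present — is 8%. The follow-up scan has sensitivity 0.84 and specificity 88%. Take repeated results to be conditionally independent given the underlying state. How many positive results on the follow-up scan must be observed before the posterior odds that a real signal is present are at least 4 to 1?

2

Prior odds = 0.08/0.92 = 2/23.
False-positive rate = 1 − 0.88 = 0.12; likelihood ratio of a positive = 0.84/0.12 = 7.
Target odds = 4.
Require 7ⁿ ≥ 4 ÷ (2/23) = 46.
7¹ = 7 falls short of 46 but 7² = 49 reaches it, so n = 2.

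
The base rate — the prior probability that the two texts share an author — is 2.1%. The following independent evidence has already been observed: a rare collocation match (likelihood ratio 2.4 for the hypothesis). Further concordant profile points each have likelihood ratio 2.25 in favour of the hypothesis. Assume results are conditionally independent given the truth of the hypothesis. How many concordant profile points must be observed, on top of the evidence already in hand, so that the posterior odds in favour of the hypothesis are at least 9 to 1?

Prior odds = 0.021/0.979 = 21/979.
Bayes factor of the evidence already in hand = 2.4.
Odds after that evidence = (21/979) × 2.4 = 252/4895.
Target odds = 9.
Need 2.25ⁿ ≥ 9 ÷ (252/4895) = 4895/28.
2.25⁶ = 531441/4096 falls short of 4895/28 but 2.25⁷ = 4782969/16384 reaches it, so n = 7.

7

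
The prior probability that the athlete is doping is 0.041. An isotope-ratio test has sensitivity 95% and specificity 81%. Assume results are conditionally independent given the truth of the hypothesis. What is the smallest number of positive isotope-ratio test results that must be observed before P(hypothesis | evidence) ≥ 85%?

Prior odds = 0.041/0.959 = 41/959.
False-positive rate = 1 − 0.81 = 0.19; likelihood ratio of a positive = 0.95/0.19 = 5.
Target posterior odds = 0.85/0.15 = 17/3.
Require 5ⁿ ≥ 17/3 ÷ (41/959) = 16303/123.
5³ = 125 falls short of 16303/123 but 5⁴ = 625 reaches it, so n = 4.

4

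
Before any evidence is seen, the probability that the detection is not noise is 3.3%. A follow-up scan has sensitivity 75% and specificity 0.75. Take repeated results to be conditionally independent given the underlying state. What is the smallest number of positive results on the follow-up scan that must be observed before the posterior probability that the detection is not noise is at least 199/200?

Prior odds: 0.033 ÷ 0.967 = 33/967.
False-positive rate = 1 − 0.75 = 0.25; likelihood ratio of a positive = 0.75/0.25 = 3.
Target posterior odds = 0.995/0.005 = 199.
Require 3ⁿ ≥ 199 ÷ (33/967) = 192433/33.
3⁷ = 2187 falls short of 192433/33 but 3⁸ = 6561 reaches it, so n = 8.

8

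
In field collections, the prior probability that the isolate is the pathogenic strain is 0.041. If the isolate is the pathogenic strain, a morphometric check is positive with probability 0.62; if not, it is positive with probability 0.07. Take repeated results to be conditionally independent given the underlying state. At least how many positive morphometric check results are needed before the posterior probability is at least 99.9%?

5

Prior odds = 0.041/0.959 = 41/959.
Likelihood ratio of a positive = 0.62/0.07 = 62/7.
Target posterior odds = 0.999/0.001 = 999.
Require (62/7)ⁿ ≥ 999 ÷ (41/959) = 958041/41.
(62/7)⁴ = 14776336/2401 falls short of 958041/41 but (62/7)⁵ = 916132832/16807 reaches it, so n = 5.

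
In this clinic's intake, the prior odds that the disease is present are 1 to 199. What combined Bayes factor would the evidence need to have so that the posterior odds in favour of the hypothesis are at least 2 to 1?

Prior odds = 1/199.
Target odds = 2.
Required Bayes factor = 2 ÷ (1/199) = 398.

398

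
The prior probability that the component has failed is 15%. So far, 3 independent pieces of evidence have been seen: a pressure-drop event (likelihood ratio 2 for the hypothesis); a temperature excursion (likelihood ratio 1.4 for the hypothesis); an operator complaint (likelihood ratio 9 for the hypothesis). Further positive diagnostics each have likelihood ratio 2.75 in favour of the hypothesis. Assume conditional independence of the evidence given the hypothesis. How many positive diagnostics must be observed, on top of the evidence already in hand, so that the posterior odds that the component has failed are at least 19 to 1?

Prior odds = 0.15/0.85 = 3/17.
Combined Bayes factor of the evidence already in hand = 2 × 1.4 × 9 = 25.2.
Odds after that evidence = (3/17) × 25.2 = 378/85.
Target odds = 19.
Need 2.75ⁿ ≥ 19 ÷ (378/85) = 1615/378.
2.75¹ = 2.75 falls short of 1615/378 but 2.75² = 7.5625 reaches it, so n = 2.

2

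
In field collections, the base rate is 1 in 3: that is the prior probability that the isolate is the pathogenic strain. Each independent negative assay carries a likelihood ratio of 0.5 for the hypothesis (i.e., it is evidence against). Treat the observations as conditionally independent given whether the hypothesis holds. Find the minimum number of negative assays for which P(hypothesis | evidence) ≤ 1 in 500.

8

Prior odds = (1/3)/(2/3) = 0.5.
Likelihood ratio per negative assay = 0.5.
Target odds: 0.002 ÷ 0.998 = 1/499.
Need 0.5 × 0.5ⁿ ≤ 1/499, i.e. 0.5ⁿ ≤ 2/499.
0.5⁷ = 0.0078125 is still above 2/499 but 0.5⁸ = 0.00390625 is at or below it, so n = 8.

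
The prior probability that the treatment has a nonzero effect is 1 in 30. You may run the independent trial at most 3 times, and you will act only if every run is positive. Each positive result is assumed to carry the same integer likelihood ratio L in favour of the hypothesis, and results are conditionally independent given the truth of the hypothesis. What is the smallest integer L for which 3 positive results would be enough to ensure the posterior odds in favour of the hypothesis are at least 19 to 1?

9

Prior odds = (1/30)/(29/30) = 1/29.
Target odds = 19.
Need L³ ≥ 19 ÷ (1/29) = 551.
8³ = 512 < 551 ≤ 729 = 9³, so L = 9.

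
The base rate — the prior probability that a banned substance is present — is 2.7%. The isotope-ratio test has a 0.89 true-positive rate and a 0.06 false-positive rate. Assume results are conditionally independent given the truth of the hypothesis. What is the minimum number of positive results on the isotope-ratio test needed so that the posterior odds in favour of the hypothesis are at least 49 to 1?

Prior odds: 0.027 ÷ 0.973 = 27/973.
Likelihood ratio of a positive result = 0.89/0.06 = 89/6.
Target odds = 49.
Need (27/973) × (89/6)ⁿ ≥ 49, i.e. (89/6)ⁿ ≥ 47677/27.
(89/6)² = 7921/36 falls short of 47677/27 but (89/6)³ = 704969/216 reaches it, so n = 3.

3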